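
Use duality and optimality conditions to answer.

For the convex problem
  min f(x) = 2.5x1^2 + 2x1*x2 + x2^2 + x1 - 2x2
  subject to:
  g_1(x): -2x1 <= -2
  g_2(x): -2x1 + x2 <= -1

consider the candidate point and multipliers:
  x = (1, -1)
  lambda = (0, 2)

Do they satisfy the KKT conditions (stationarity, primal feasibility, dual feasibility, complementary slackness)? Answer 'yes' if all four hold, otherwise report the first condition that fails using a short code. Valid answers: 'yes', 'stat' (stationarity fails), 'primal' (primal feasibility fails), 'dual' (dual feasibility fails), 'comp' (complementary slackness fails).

Gradient of f: grad f(x) = Q x + c = (4, -2)
Constraint values g_i(x) = a_i^T x - b_i:
  g_1((1, -1)) = 0
  g_2((1, -1)) = -2
Stationarity residual: grad f(x) + sum_i lambda_i a_i = (0, 0)
  -> stationarity OK
Primal feasibility (all g_i <= 0): OK
Dual feasibility (all lambda_i >= 0): OK
Complementary slackness (lambda_i * g_i(x) = 0 for all i): FAILS

Verdict: the first failing condition is complementary_slackness -> comp.

comp


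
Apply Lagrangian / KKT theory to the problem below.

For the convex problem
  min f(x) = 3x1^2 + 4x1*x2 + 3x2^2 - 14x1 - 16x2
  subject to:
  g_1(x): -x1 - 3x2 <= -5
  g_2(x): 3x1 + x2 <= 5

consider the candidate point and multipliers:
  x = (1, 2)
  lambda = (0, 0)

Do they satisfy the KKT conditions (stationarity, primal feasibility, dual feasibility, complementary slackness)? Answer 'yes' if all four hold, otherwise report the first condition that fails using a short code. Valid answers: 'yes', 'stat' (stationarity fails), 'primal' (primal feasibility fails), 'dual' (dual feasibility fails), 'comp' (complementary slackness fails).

Gradient of f: grad f(x) = Q x + c = (0, 0)
Constraint values g_i(x) = a_i^T x - b_i:
  g_1((1, 2)) = -2
  g_2((1, 2)) = 0
Stationarity residual: grad f(x) + sum_i lambda_i a_i = (0, 0)
  -> stationarity OK
Primal feasibility (all g_i <= 0): OK
Dual feasibility (all lambda_i >= 0): OK
Complementary slackness (lambda_i * g_i(x) = 0 for all i): OK

Verdict: yes, KKT holds.

yes


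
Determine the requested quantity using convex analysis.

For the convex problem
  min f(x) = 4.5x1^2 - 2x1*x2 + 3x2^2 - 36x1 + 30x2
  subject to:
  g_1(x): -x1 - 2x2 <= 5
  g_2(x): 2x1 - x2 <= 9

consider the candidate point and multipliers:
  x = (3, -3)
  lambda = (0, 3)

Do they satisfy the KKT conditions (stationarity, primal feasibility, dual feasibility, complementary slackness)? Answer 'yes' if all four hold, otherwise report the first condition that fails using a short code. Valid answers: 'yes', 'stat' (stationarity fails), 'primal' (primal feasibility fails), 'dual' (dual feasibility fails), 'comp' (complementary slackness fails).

Gradient of f: grad f(x) = Q x + c = (-3, 6)
Constraint values g_i(x) = a_i^T x - b_i:
  g_1((3, -3)) = -2
  g_2((3, -3)) = 0
Stationarity residual: grad f(x) + sum_i lambda_i a_i = (3, 3)
  -> stationarity FAILS
Primal feasibility (all g_i <= 0): OK
Dual feasibility (all lambda_i >= 0): OK
Complementary slackness (lambda_i * g_i(x) = 0 for all i): OK

Verdict: the first failing condition is stationarity -> stat.

stat


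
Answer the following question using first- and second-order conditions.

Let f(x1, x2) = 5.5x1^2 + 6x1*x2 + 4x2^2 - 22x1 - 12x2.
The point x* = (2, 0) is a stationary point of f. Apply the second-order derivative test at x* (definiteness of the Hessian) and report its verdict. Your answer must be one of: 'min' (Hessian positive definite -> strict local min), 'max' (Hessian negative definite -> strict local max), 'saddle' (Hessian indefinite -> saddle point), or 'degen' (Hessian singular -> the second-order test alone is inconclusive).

Compute the Hessian H = grad^2 f:
  H = [[11, 6], [6, 8]]
Verify stationarity: grad f(x*) = H x* + g = (0, 0).
Eigenvalues of H: 3.3153, 15.6847.
Both eigenvalues > 0, so H is positive definite -> x* is a strict local min.

min


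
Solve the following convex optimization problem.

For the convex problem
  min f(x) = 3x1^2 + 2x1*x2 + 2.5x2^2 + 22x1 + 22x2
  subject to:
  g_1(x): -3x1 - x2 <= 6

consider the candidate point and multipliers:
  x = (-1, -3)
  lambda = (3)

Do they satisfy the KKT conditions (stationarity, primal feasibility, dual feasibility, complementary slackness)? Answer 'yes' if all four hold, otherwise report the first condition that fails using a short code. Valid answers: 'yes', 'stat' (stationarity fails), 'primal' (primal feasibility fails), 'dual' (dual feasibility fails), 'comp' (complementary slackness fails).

Gradient of f: grad f(x) = Q x + c = (10, 5)
Constraint values g_i(x) = a_i^T x - b_i:
  g_1((-1, -3)) = 0
Stationarity residual: grad f(x) + sum_i lambda_i a_i = (1, 2)
  -> stationarity FAILS
Primal feasibility (all g_i <= 0): OK
Dual feasibility (all lambda_i >= 0): OK
Complementary slackness (lambda_i * g_i(x) = 0 for all i): OK

Verdict: the first failing condition is stationarity -> stat.

stat


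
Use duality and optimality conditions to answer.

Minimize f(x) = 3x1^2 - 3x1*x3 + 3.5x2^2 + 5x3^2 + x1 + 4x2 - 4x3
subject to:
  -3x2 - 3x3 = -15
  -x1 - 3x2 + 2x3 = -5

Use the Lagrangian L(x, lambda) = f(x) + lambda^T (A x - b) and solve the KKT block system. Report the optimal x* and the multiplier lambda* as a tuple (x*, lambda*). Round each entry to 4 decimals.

Form the Lagrangian:
  L(x, lambda) = (1/2) x^T Q x + c^T x + lambda^T (A x - b)
Stationarity (grad_x L = 0): Q x + c + A^T lambda = 0.
Primal feasibility: A x = b.

This gives the KKT block system:
  [ Q   A^T ] [ x     ]   [-c ]
  [ A    0  ] [ lambda ] = [ b ]

Solving the linear system:
  x*      = (1.2409, 2.7518, 2.2482)
  lambda* = (6.0535, 1.7007)
  f(x*)   = 51.281

x* = (1.2409, 2.7518, 2.2482), lambda* = (6.0535, 1.7007)


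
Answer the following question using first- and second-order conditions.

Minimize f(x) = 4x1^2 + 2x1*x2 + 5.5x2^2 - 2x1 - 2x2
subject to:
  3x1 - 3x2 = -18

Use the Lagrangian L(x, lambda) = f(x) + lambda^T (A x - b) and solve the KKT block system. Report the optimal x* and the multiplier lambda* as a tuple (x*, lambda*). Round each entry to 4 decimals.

Form the Lagrangian:
  L(x, lambda) = (1/2) x^T Q x + c^T x + lambda^T (A x - b)
Stationarity (grad_x L = 0): Q x + c + A^T lambda = 0.
Primal feasibility: A x = b.

This gives the KKT block system:
  [ Q   A^T ] [ x     ]   [-c ]
  [ A    0  ] [ lambda ] = [ b ]

Solving the linear system:
  x*      = (-3.2174, 2.7826)
  lambda* = (7.3913)
  f(x*)   = 66.9565

x* = (-3.2174, 2.7826), lambda* = (7.3913)


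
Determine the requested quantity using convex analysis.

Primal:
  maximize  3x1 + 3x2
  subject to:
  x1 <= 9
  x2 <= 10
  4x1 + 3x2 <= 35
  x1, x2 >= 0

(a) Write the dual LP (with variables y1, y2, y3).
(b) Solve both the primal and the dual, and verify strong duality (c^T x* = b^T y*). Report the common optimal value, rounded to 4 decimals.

The standard primal-dual pair for 'max c^T x s.t. A x <= b, x >= 0' is:
  Dual:  min b^T y  s.t.  A^T y >= c,  y >= 0.

So the dual LP is:
  minimize  9y1 + 10y2 + 35y3
  subject to:
    y1 + 4y3 >= 3
    y2 + 3y3 >= 3
    y1, y2, y3 >= 0

Solving the primal: x* = (1.25, 10).
  primal value c^T x* = 33.75.
Solving the dual: y* = (0, 0.75, 0.75).
  dual value b^T y* = 33.75.
Strong duality: c^T x* = b^T y*. Confirmed.

33.75


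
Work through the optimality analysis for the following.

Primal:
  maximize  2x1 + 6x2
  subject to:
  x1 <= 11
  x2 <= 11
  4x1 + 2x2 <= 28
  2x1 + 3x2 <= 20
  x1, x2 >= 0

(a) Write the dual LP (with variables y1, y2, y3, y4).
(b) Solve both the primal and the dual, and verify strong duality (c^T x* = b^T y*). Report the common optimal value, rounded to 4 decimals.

The standard primal-dual pair for 'max c^T x s.t. A x <= b, x >= 0' is:
  Dual:  min b^T y  s.t.  A^T y >= c,  y >= 0.

So the dual LP is:
  minimize  11y1 + 11y2 + 28y3 + 20y4
  subject to:
    y1 + 4y3 + 2y4 >= 2
    y2 + 2y3 + 3y4 >= 6
    y1, y2, y3, y4 >= 0

Solving the primal: x* = (0, 6.6667).
  primal value c^T x* = 40.
Solving the dual: y* = (0, 0, 0, 2).
  dual value b^T y* = 40.
Strong duality: c^T x* = b^T y*. Confirmed.

40


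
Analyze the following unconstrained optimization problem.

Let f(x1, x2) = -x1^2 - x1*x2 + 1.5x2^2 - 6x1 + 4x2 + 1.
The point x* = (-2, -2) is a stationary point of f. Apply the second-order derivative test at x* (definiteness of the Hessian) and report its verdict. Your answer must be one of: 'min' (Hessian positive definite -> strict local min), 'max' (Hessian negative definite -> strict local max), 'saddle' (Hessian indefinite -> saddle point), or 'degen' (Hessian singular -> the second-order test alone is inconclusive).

Compute the Hessian H = grad^2 f:
  H = [[-2, -1], [-1, 3]]
Verify stationarity: grad f(x*) = H x* + g = (0, 0).
Eigenvalues of H: -2.1926, 3.1926.
Eigenvalues have mixed signs, so H is indefinite -> x* is a saddle point.

saddle


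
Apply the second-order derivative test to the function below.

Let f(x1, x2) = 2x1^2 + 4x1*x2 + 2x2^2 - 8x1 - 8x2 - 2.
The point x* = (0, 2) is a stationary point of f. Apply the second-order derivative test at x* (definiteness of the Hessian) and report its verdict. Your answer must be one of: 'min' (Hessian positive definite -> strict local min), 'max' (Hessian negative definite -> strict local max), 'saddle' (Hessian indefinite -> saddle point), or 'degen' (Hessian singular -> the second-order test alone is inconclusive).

Compute the Hessian H = grad^2 f:
  H = [[4, 4], [4, 4]]
Verify stationarity: grad f(x*) = H x* + g = (0, 0).
Eigenvalues of H: 0, 8.
H has a zero eigenvalue (singular; positive semidefinite but not definite), so H is neither positive definite, negative definite, nor indefinite. The second-order test alone is inconclusive -> degen.
(Indeed, f is constant along the null direction of H through x*, so x* is not a strict local extremum.)

degen


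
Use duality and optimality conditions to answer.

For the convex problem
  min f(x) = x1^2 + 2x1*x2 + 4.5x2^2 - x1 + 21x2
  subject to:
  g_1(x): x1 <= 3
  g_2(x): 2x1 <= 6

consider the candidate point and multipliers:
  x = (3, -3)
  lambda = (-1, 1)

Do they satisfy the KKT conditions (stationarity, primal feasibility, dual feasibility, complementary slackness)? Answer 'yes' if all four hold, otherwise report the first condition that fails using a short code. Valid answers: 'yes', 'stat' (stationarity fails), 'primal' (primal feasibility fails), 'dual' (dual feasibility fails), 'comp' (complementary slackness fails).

Gradient of f: grad f(x) = Q x + c = (-1, 0)
Constraint values g_i(x) = a_i^T x - b_i:
  g_1((3, -3)) = 0
  g_2((3, -3)) = 0
Stationarity residual: grad f(x) + sum_i lambda_i a_i = (0, 0)
  -> stationarity OK
Primal feasibility (all g_i <= 0): OK
Dual feasibility (all lambda_i >= 0): FAILS
Complementary slackness (lambda_i * g_i(x) = 0 for all i): OK

Verdict: the first failing condition is dual_feasibility -> dual.

dual


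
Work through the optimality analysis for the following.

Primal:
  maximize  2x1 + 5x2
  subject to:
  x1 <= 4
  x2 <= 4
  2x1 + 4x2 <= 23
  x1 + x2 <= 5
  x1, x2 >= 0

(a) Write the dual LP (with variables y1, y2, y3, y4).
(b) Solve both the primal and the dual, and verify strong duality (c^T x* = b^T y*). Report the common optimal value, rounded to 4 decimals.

The standard primal-dual pair for 'max c^T x s.t. A x <= b, x >= 0' is:
  Dual:  min b^T y  s.t.  A^T y >= c,  y >= 0.

So the dual LP is:
  minimize  4y1 + 4y2 + 23y3 + 5y4
  subject to:
    y1 + 2y3 + y4 >= 2
    y2 + 4y3 + y4 >= 5
    y1, y2, y3, y4 >= 0

Solving the primal: x* = (1, 4).
  primal value c^T x* = 22.
Solving the dual: y* = (0, 3, 0, 2).
  dual value b^T y* = 22.
Strong duality: c^T x* = b^T y*. Confirmed.

22


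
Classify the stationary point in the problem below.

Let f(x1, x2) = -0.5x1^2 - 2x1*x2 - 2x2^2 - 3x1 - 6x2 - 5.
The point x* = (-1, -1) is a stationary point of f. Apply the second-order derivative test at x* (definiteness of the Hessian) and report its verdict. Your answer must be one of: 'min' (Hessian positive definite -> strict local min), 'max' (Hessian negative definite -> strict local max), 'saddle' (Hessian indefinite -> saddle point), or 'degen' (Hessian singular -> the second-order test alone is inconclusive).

Compute the Hessian H = grad^2 f:
  H = [[-1, -2], [-2, -4]]
Verify stationarity: grad f(x*) = H x* + g = (0, 0).
Eigenvalues of H: -5, 0.
H has a zero eigenvalue (singular; negative semidefinite but not definite), so H is neither positive definite, negative definite, nor indefinite. The second-order test alone is inconclusive -> degen.
(Indeed, f is constant along the null direction of H through x*, so x* is not a strict local extremum.)

degen


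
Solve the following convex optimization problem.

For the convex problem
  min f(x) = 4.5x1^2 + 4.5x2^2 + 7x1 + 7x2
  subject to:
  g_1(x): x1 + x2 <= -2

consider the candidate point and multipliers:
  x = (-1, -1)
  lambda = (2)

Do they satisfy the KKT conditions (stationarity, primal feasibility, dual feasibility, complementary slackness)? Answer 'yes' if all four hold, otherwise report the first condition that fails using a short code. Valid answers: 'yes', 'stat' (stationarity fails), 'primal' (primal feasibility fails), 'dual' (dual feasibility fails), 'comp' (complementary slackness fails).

Gradient of f: grad f(x) = Q x + c = (-2, -2)
Constraint values g_i(x) = a_i^T x - b_i:
  g_1((-1, -1)) = 0
Stationarity residual: grad f(x) + sum_i lambda_i a_i = (0, 0)
  -> stationarity OK
Primal feasibility (all g_i <= 0): OK
Dual feasibility (all lambda_i >= 0): OK
Complementary slackness (lambda_i * g_i(x) = 0 for all i): OK

Verdict: yes, KKT holds.

yes


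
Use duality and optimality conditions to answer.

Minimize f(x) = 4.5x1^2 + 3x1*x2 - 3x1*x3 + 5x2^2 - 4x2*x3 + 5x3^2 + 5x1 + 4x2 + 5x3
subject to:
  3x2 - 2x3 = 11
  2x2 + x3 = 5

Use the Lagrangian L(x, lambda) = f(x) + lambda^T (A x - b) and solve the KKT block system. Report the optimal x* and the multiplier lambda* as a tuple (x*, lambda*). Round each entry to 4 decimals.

Form the Lagrangian:
  L(x, lambda) = (1/2) x^T Q x + c^T x + lambda^T (A x - b)
Stationarity (grad_x L = 0): Q x + c + A^T lambda = 0.
Primal feasibility: A x = b.

This gives the KKT block system:
  [ Q   A^T ] [ x     ]   [-c ]
  [ A    0  ] [ lambda ] = [ b ]

Solving the linear system:
  x*      = (-1.8889, 3, -1)
  lambda* = (-7.8571, -4.381)
  f(x*)   = 52.9444

x* = (-1.8889, 3, -1), lambda* = (-7.8571, -4.381)


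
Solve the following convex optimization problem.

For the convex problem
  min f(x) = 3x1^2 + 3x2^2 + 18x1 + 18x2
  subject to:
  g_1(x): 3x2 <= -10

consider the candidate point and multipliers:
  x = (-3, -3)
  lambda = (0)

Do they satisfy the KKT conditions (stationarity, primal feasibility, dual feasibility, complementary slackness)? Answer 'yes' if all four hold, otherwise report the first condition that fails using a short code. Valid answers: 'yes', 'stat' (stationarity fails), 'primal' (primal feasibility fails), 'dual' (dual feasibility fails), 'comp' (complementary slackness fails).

Gradient of f: grad f(x) = Q x + c = (0, 0)
Constraint values g_i(x) = a_i^T x - b_i:
  g_1((-3, -3)) = 1
Stationarity residual: grad f(x) + sum_i lambda_i a_i = (0, 0)
  -> stationarity OK
Primal feasibility (all g_i <= 0): FAILS
Dual feasibility (all lambda_i >= 0): OK
Complementary slackness (lambda_i * g_i(x) = 0 for all i): OK

Verdict: the first failing condition is primal_feasibility -> primal.

primal


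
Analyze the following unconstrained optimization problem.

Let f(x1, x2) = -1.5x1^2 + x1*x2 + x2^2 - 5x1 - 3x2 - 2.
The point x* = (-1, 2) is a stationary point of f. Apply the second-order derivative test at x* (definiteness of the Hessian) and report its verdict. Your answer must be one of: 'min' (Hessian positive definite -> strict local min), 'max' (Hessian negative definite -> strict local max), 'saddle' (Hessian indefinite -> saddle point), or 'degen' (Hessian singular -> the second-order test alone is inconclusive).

Compute the Hessian H = grad^2 f:
  H = [[-3, 1], [1, 2]]
Verify stationarity: grad f(x*) = H x* + g = (0, 0).
Eigenvalues of H: -3.1926, 2.1926.
Eigenvalues have mixed signs, so H is indefinite -> x* is a saddle point.

saddle


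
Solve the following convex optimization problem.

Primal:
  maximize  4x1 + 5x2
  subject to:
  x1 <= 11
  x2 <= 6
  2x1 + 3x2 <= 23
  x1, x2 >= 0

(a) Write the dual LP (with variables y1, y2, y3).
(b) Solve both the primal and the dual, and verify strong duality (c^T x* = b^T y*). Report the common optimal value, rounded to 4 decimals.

The standard primal-dual pair for 'max c^T x s.t. A x <= b, x >= 0' is:
  Dual:  min b^T y  s.t.  A^T y >= c,  y >= 0.

So the dual LP is:
  minimize  11y1 + 6y2 + 23y3
  subject to:
    y1 + 2y3 >= 4
    y2 + 3y3 >= 5
    y1, y2, y3 >= 0

Solving the primal: x* = (11, 0.3333).
  primal value c^T x* = 45.6667.
Solving the dual: y* = (0.6667, 0, 1.6667).
  dual value b^T y* = 45.6667.
Strong duality: c^T x* = b^T y*. Confirmed.

45.6667


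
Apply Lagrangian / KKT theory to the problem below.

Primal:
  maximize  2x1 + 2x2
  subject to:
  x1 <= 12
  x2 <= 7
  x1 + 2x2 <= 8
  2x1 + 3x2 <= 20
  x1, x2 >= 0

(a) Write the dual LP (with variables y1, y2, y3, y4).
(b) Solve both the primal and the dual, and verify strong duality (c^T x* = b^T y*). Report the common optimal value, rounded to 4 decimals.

The standard primal-dual pair for 'max c^T x s.t. A x <= b, x >= 0' is:
  Dual:  min b^T y  s.t.  A^T y >= c,  y >= 0.

So the dual LP is:
  minimize  12y1 + 7y2 + 8y3 + 20y4
  subject to:
    y1 + y3 + 2y4 >= 2
    y2 + 2y3 + 3y4 >= 2
    y1, y2, y3, y4 >= 0

Solving the primal: x* = (8, 0).
  primal value c^T x* = 16.
Solving the dual: y* = (0, 0, 2, 0).
  dual value b^T y* = 16.
Strong duality: c^T x* = b^T y*. Confirmed.

16


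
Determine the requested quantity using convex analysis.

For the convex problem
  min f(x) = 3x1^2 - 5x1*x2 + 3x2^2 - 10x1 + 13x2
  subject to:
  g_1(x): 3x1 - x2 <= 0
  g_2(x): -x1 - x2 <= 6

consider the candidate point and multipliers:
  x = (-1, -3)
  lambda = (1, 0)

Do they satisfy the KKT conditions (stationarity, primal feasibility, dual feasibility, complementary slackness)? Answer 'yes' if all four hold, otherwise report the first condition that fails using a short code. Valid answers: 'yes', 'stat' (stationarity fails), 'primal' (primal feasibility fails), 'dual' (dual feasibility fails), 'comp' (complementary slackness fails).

Gradient of f: grad f(x) = Q x + c = (-1, 0)
Constraint values g_i(x) = a_i^T x - b_i:
  g_1((-1, -3)) = 0
  g_2((-1, -3)) = -2
Stationarity residual: grad f(x) + sum_i lambda_i a_i = (2, -1)
  -> stationarity FAILS
Primal feasibility (all g_i <= 0): OK
Dual feasibility (all lambda_i >= 0): OK
Complementary slackness (lambda_i * g_i(x) = 0 for all i): OK

Verdict: the first failing condition is stationarity -> stat.

stat


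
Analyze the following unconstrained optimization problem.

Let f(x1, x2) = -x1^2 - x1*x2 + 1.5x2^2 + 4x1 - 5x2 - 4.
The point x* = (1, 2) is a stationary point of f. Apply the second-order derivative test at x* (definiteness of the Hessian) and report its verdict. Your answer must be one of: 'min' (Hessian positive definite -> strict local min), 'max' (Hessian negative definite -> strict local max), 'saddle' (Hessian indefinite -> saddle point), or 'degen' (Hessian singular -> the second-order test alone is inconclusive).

Compute the Hessian H = grad^2 f:
  H = [[-2, -1], [-1, 3]]
Verify stationarity: grad f(x*) = H x* + g = (0, 0).
Eigenvalues of H: -2.1926, 3.1926.
Eigenvalues have mixed signs, so H is indefinite -> x* is a saddle point.

saddle


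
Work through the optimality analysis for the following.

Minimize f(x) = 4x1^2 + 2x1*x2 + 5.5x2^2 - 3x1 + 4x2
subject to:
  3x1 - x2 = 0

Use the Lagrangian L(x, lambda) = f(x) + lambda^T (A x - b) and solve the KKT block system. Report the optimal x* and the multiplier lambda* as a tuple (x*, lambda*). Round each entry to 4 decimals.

Form the Lagrangian:
  L(x, lambda) = (1/2) x^T Q x + c^T x + lambda^T (A x - b)
Stationarity (grad_x L = 0): Q x + c + A^T lambda = 0.
Primal feasibility: A x = b.

This gives the KKT block system:
  [ Q   A^T ] [ x     ]   [-c ]
  [ A    0  ] [ lambda ] = [ b ]

Solving the linear system:
  x*      = (-0.0756, -0.2269)
  lambda* = (1.3529)
  f(x*)   = -0.3403

x* = (-0.0756, -0.2269), lambda* = (1.3529)


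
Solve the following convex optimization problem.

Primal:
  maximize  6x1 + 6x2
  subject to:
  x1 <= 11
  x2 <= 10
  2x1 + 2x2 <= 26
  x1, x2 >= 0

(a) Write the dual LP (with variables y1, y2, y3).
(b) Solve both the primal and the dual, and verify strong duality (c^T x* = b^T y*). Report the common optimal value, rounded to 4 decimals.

The standard primal-dual pair for 'max c^T x s.t. A x <= b, x >= 0' is:
  Dual:  min b^T y  s.t.  A^T y >= c,  y >= 0.

So the dual LP is:
  minimize  11y1 + 10y2 + 26y3
  subject to:
    y1 + 2y3 >= 6
    y2 + 2y3 >= 6
    y1, y2, y3 >= 0

Solving the primal: x* = (3, 10).
  primal value c^T x* = 78.
Solving the dual: y* = (0, 0, 3).
  dual value b^T y* = 78.
Strong duality: c^T x* = b^T y*. Confirmed.

78


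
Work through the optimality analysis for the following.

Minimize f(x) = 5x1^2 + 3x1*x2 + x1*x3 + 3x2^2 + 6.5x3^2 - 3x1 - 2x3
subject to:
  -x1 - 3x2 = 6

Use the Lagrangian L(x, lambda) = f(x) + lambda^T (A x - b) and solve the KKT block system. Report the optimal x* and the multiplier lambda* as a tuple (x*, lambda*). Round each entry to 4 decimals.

Form the Lagrangian:
  L(x, lambda) = (1/2) x^T Q x + c^T x + lambda^T (A x - b)
Stationarity (grad_x L = 0): Q x + c + A^T lambda = 0.
Primal feasibility: A x = b.

This gives the KKT block system:
  [ Q   A^T ] [ x     ]   [-c ]
  [ A    0  ] [ lambda ] = [ b ]

Solving the linear system:
  x*      = (0.5642, -2.1881, 0.1104)
  lambda* = (-3.8119)
  f(x*)   = 10.4791

x* = (0.5642, -2.1881, 0.1104), lambda* = (-3.8119)


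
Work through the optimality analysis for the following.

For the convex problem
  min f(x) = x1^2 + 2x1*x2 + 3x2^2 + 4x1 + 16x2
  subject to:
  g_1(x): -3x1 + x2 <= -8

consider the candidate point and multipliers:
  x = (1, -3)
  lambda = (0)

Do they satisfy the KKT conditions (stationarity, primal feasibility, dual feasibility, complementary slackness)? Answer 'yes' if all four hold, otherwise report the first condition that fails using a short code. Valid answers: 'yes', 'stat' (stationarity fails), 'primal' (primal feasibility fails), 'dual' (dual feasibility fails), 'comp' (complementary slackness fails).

Gradient of f: grad f(x) = Q x + c = (0, 0)
Constraint values g_i(x) = a_i^T x - b_i:
  g_1((1, -3)) = 2
Stationarity residual: grad f(x) + sum_i lambda_i a_i = (0, 0)
  -> stationarity OK
Primal feasibility (all g_i <= 0): FAILS
Dual feasibility (all lambda_i >= 0): OK
Complementary slackness (lambda_i * g_i(x) = 0 for all i): OK

Verdict: the first failing condition is primal_feasibility -> primal.

primal


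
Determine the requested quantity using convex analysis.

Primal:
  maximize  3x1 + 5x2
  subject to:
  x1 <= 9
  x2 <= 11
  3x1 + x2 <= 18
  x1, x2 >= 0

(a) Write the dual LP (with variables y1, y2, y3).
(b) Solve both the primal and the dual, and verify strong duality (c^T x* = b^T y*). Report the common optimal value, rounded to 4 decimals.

The standard primal-dual pair for 'max c^T x s.t. A x <= b, x >= 0' is:
  Dual:  min b^T y  s.t.  A^T y >= c,  y >= 0.

So the dual LP is:
  minimize  9y1 + 11y2 + 18y3
  subject to:
    y1 + 3y3 >= 3
    y2 + y3 >= 5
    y1, y2, y3 >= 0

Solving the primal: x* = (2.3333, 11).
  primal value c^T x* = 62.
Solving the dual: y* = (0, 4, 1).
  dual value b^T y* = 62.
Strong duality: c^T x* = b^T y*. Confirmed.

62


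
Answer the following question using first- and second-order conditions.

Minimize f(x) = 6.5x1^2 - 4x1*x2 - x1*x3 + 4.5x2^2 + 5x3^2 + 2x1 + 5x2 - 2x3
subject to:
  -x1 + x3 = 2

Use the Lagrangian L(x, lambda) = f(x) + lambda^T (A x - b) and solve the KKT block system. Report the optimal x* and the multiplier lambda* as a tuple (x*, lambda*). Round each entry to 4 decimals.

Form the Lagrangian:
  L(x, lambda) = (1/2) x^T Q x + c^T x + lambda^T (A x - b)
Stationarity (grad_x L = 0): Q x + c + A^T lambda = 0.
Primal feasibility: A x = b.

This gives the KKT block system:
  [ Q   A^T ] [ x     ]   [-c ]
  [ A    0  ] [ lambda ] = [ b ]

Solving the linear system:
  x*      = (-1.052, -1.0231, 0.948)
  lambda* = (-8.5318)
  f(x*)   = 3.974

x* = (-1.052, -1.0231, 0.948), lambda* = (-8.5318)


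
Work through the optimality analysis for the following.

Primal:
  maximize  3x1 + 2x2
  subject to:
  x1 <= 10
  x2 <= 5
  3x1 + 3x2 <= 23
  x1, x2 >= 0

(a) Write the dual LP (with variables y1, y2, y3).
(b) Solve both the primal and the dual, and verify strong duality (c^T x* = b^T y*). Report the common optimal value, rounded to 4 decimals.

The standard primal-dual pair for 'max c^T x s.t. A x <= b, x >= 0' is:
  Dual:  min b^T y  s.t.  A^T y >= c,  y >= 0.

So the dual LP is:
  minimize  10y1 + 5y2 + 23y3
  subject to:
    y1 + 3y3 >= 3
    y2 + 3y3 >= 2
    y1, y2, y3 >= 0

Solving the primal: x* = (7.6667, 0).
  primal value c^T x* = 23.
Solving the dual: y* = (0, 0, 1).
  dual value b^T y* = 23.
Strong duality: c^T x* = b^T y*. Confirmed.

23


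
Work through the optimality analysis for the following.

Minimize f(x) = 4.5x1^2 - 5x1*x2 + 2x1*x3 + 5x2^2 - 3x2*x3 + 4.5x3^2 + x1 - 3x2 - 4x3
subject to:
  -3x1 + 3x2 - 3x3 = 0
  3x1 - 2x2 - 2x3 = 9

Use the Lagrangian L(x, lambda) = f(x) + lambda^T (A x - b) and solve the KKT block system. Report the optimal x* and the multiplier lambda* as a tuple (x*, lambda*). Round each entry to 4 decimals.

Form the Lagrangian:
  L(x, lambda) = (1/2) x^T Q x + c^T x + lambda^T (A x - b)
Stationarity (grad_x L = 0): Q x + c + A^T lambda = 0.
Primal feasibility: A x = b.

This gives the KKT block system:
  [ Q   A^T ] [ x     ]   [-c ]
  [ A    0  ] [ lambda ] = [ b ]

Solving the linear system:
  x*      = (1.6984, -0.127, -1.8254)
  lambda* = (-1.5608, -5.9841)
  f(x*)   = 31.619

x* = (1.6984, -0.127, -1.8254), lambda* = (-1.5608, -5.9841)


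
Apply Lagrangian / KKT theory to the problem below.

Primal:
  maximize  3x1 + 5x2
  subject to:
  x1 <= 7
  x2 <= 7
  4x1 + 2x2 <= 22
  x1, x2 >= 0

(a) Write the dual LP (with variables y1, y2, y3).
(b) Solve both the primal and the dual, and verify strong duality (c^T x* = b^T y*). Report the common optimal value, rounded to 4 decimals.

The standard primal-dual pair for 'max c^T x s.t. A x <= b, x >= 0' is:
  Dual:  min b^T y  s.t.  A^T y >= c,  y >= 0.

So the dual LP is:
  minimize  7y1 + 7y2 + 22y3
  subject to:
    y1 + 4y3 >= 3
    y2 + 2y3 >= 5
    y1, y2, y3 >= 0

Solving the primal: x* = (2, 7).
  primal value c^T x* = 41.
Solving the dual: y* = (0, 3.5, 0.75).
  dual value b^T y* = 41.
Strong duality: c^T x* = b^T y*. Confirmed.

41


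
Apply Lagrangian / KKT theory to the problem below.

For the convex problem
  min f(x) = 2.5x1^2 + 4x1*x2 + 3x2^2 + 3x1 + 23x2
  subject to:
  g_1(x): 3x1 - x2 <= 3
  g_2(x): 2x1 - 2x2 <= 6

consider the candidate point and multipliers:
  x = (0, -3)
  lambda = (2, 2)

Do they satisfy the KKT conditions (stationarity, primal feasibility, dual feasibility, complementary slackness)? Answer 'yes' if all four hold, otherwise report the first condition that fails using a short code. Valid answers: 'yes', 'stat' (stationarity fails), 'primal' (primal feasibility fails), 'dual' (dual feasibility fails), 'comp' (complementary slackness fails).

Gradient of f: grad f(x) = Q x + c = (-9, 5)
Constraint values g_i(x) = a_i^T x - b_i:
  g_1((0, -3)) = 0
  g_2((0, -3)) = 0
Stationarity residual: grad f(x) + sum_i lambda_i a_i = (1, -1)
  -> stationarity FAILS
Primal feasibility (all g_i <= 0): OK
Dual feasibility (all lambda_i >= 0): OK
Complementary slackness (lambda_i * g_i(x) = 0 for all i): OK

Verdict: the first failing condition is stationarity -> stat.

stat


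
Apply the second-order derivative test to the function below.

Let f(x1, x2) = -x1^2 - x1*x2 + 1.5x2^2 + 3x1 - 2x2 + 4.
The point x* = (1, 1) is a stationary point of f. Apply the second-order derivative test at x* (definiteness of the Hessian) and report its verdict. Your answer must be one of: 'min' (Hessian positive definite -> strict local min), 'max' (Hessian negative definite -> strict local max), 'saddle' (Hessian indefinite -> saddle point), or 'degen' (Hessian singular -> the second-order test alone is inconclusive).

Compute the Hessian H = grad^2 f:
  H = [[-2, -1], [-1, 3]]
Verify stationarity: grad f(x*) = H x* + g = (0, 0).
Eigenvalues of H: -2.1926, 3.1926.
Eigenvalues have mixed signs, so H is indefinite -> x* is a saddle point.

saddle


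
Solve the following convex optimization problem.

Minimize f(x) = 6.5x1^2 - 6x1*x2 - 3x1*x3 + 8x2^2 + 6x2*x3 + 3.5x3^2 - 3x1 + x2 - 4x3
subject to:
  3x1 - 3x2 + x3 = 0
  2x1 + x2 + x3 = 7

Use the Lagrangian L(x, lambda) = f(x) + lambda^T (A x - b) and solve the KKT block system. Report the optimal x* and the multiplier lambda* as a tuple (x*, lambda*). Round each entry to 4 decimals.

Form the Lagrangian:
  L(x, lambda) = (1/2) x^T Q x + c^T x + lambda^T (A x - b)
Stationarity (grad_x L = 0): Q x + c + A^T lambda = 0.
Primal feasibility: A x = b.

This gives the KKT block system:
  [ Q   A^T ] [ x     ]   [-c ]
  [ A    0  ] [ lambda ] = [ b ]

Solving the linear system:
  x*      = (2.0952, 2.2738, 0.5358)
  lambda* = (5.2291, -12.3373)
  f(x*)   = 40.1028

x* = (2.0952, 2.2738, 0.5358), lambda* = (5.2291, -12.3373)


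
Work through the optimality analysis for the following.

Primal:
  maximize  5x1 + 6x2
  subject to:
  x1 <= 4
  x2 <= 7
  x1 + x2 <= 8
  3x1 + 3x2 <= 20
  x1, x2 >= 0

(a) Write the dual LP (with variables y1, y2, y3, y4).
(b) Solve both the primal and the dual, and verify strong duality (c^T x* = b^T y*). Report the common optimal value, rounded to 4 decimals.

The standard primal-dual pair for 'max c^T x s.t. A x <= b, x >= 0' is:
  Dual:  min b^T y  s.t.  A^T y >= c,  y >= 0.

So the dual LP is:
  minimize  4y1 + 7y2 + 8y3 + 20y4
  subject to:
    y1 + y3 + 3y4 >= 5
    y2 + y3 + 3y4 >= 6
    y1, y2, y3, y4 >= 0

Solving the primal: x* = (0, 6.6667).
  primal value c^T x* = 40.
Solving the dual: y* = (0, 0, 0, 2).
  dual value b^T y* = 40.
Strong duality: c^T x* = b^T y*. Confirmed.

40


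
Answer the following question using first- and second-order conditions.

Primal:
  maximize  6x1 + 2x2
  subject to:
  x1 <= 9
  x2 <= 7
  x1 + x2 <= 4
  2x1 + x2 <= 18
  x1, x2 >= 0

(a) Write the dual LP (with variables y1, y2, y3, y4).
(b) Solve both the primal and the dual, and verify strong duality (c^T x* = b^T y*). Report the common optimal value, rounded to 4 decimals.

The standard primal-dual pair for 'max c^T x s.t. A x <= b, x >= 0' is:
  Dual:  min b^T y  s.t.  A^T y >= c,  y >= 0.

So the dual LP is:
  minimize  9y1 + 7y2 + 4y3 + 18y4
  subject to:
    y1 + y3 + 2y4 >= 6
    y2 + y3 + y4 >= 2
    y1, y2, y3, y4 >= 0

Solving the primal: x* = (4, 0).
  primal value c^T x* = 24.
Solving the dual: y* = (0, 0, 6, 0).
  dual value b^T y* = 24.
Strong duality: c^T x* = b^T y*. Confirmed.

24


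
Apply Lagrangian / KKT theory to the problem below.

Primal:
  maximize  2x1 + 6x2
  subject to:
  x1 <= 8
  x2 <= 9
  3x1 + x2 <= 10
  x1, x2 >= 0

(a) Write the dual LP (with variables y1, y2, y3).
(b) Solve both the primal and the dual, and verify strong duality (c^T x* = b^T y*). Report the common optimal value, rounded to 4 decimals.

The standard primal-dual pair for 'max c^T x s.t. A x <= b, x >= 0' is:
  Dual:  min b^T y  s.t.  A^T y >= c,  y >= 0.

So the dual LP is:
  minimize  8y1 + 9y2 + 10y3
  subject to:
    y1 + 3y3 >= 2
    y2 + y3 >= 6
    y1, y2, y3 >= 0

Solving the primal: x* = (0.3333, 9).
  primal value c^T x* = 54.6667.
Solving the dual: y* = (0, 5.3333, 0.6667).
  dual value b^T y* = 54.6667.
Strong duality: c^T x* = b^T y*. Confirmed.

54.6667


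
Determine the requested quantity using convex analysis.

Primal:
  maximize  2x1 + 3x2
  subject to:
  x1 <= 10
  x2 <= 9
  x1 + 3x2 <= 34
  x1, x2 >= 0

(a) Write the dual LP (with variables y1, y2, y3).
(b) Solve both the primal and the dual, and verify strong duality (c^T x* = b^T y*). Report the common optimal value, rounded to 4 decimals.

The standard primal-dual pair for 'max c^T x s.t. A x <= b, x >= 0' is:
  Dual:  min b^T y  s.t.  A^T y >= c,  y >= 0.

So the dual LP is:
  minimize  10y1 + 9y2 + 34y3
  subject to:
    y1 + y3 >= 2
    y2 + 3y3 >= 3
    y1, y2, y3 >= 0

Solving the primal: x* = (10, 8).
  primal value c^T x* = 44.
Solving the dual: y* = (1, 0, 1).
  dual value b^T y* = 44.
Strong duality: c^T x* = b^T y*. Confirmed.

44


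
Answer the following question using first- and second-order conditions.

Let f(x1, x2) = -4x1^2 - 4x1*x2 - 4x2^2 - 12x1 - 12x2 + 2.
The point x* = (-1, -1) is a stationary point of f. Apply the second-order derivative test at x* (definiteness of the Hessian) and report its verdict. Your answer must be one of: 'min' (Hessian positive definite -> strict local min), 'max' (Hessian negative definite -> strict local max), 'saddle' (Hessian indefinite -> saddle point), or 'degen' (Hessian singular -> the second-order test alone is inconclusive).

Compute the Hessian H = grad^2 f:
  H = [[-8, -4], [-4, -8]]
Verify stationarity: grad f(x*) = H x* + g = (0, 0).
Eigenvalues of H: -12, -4.
Both eigenvalues < 0, so H is negative definite -> x* is a strict local max.

max


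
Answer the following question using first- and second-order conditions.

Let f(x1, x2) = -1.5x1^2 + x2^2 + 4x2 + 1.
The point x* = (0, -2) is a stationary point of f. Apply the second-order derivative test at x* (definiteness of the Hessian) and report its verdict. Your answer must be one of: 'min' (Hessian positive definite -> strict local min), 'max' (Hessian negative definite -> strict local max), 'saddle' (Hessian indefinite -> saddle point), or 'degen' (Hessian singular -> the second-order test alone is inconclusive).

Compute the Hessian H = grad^2 f:
  H = [[-3, 0], [0, 2]]
Verify stationarity: grad f(x*) = H x* + g = (0, 0).
Eigenvalues of H: -3, 2.
Eigenvalues have mixed signs, so H is indefinite -> x* is a saddle point.

saddle


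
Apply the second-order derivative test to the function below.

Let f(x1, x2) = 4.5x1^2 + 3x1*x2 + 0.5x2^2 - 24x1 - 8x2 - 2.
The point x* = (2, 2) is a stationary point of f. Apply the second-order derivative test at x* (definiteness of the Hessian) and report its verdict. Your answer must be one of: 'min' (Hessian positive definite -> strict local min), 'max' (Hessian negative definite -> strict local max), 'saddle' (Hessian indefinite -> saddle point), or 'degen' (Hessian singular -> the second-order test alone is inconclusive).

Compute the Hessian H = grad^2 f:
  H = [[9, 3], [3, 1]]
Verify stationarity: grad f(x*) = H x* + g = (0, 0).
Eigenvalues of H: 0, 10.
H has a zero eigenvalue (singular; positive semidefinite but not definite), so H is neither positive definite, negative definite, nor indefinite. The second-order test alone is inconclusive -> degen.
(Indeed, f is constant along the null direction of H through x*, so x* is not a strict local extremum.)

degen


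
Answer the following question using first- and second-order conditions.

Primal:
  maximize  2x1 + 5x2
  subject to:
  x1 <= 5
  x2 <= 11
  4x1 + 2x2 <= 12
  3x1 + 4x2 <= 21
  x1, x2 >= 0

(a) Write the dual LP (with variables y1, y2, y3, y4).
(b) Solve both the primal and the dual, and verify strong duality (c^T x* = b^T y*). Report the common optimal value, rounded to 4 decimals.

The standard primal-dual pair for 'max c^T x s.t. A x <= b, x >= 0' is:
  Dual:  min b^T y  s.t.  A^T y >= c,  y >= 0.

So the dual LP is:
  minimize  5y1 + 11y2 + 12y3 + 21y4
  subject to:
    y1 + 4y3 + 3y4 >= 2
    y2 + 2y3 + 4y4 >= 5
    y1, y2, y3, y4 >= 0

Solving the primal: x* = (0, 5.25).
  primal value c^T x* = 26.25.
Solving the dual: y* = (0, 0, 0, 1.25).
  dual value b^T y* = 26.25.
Strong duality: c^T x* = b^T y*. Confirmed.

26.25


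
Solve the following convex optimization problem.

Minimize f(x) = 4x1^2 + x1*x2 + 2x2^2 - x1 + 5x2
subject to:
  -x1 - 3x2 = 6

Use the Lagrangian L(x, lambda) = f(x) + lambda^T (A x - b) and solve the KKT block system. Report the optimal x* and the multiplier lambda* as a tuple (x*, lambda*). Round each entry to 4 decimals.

Form the Lagrangian:
  L(x, lambda) = (1/2) x^T Q x + c^T x + lambda^T (A x - b)
Stationarity (grad_x L = 0): Q x + c + A^T lambda = 0.
Primal feasibility: A x = b.

This gives the KKT block system:
  [ Q   A^T ] [ x     ]   [-c ]
  [ A    0  ] [ lambda ] = [ b ]

Solving the linear system:
  x*      = (0.2571, -2.0857)
  lambda* = (-1.0286)
  f(x*)   = -2.2571

x* = (0.2571, -2.0857), lambda* = (-1.0286)


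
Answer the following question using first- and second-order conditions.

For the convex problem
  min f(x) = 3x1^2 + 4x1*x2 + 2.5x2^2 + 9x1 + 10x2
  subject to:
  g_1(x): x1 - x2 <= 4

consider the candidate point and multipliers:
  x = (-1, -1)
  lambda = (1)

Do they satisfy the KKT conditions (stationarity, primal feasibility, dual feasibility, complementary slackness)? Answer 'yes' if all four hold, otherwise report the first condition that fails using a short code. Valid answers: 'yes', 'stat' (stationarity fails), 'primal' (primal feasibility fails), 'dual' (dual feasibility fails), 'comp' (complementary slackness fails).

Gradient of f: grad f(x) = Q x + c = (-1, 1)
Constraint values g_i(x) = a_i^T x - b_i:
  g_1((-1, -1)) = -4
Stationarity residual: grad f(x) + sum_i lambda_i a_i = (0, 0)
  -> stationarity OK
Primal feasibility (all g_i <= 0): OK
Dual feasibility (all lambda_i >= 0): OK
Complementary slackness (lambda_i * g_i(x) = 0 for all i): FAILS

Verdict: the first failing condition is complementary_slackness -> comp.

comp


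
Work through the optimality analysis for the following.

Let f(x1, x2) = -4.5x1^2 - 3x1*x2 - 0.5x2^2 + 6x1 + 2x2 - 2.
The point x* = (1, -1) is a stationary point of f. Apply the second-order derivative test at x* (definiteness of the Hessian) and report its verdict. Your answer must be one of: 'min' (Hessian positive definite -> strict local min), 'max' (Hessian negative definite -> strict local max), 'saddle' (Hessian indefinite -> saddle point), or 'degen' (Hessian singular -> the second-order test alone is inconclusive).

Compute the Hessian H = grad^2 f:
  H = [[-9, -3], [-3, -1]]
Verify stationarity: grad f(x*) = H x* + g = (0, 0).
Eigenvalues of H: -10, 0.
H has a zero eigenvalue (singular; negative semidefinite but not definite), so H is neither positive definite, negative definite, nor indefinite. The second-order test alone is inconclusive -> degen.
(Indeed, f is constant along the null direction of H through x*, so x* is not a strict local extremum.)

degen


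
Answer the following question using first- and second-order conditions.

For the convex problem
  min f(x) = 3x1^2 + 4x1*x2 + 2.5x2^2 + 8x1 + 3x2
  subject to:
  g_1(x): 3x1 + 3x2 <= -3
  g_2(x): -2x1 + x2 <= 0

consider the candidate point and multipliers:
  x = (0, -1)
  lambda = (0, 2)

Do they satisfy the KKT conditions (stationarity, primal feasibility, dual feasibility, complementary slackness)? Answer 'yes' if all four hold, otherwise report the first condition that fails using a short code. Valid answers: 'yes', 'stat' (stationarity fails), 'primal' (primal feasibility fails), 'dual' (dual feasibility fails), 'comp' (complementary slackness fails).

Gradient of f: grad f(x) = Q x + c = (4, -2)
Constraint values g_i(x) = a_i^T x - b_i:
  g_1((0, -1)) = 0
  g_2((0, -1)) = -1
Stationarity residual: grad f(x) + sum_i lambda_i a_i = (0, 0)
  -> stationarity OK
Primal feasibility (all g_i <= 0): OK
Dual feasibility (all lambda_i >= 0): OK
Complementary slackness (lambda_i * g_i(x) = 0 for all i): FAILS

Verdict: the first failing condition is complementary_slackness -> comp.

comp


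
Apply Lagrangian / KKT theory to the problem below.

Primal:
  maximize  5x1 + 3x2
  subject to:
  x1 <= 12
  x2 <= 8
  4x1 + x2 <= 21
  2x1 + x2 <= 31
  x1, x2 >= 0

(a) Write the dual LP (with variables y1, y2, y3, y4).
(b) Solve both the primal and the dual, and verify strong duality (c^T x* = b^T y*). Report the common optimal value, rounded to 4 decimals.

The standard primal-dual pair for 'max c^T x s.t. A x <= b, x >= 0' is:
  Dual:  min b^T y  s.t.  A^T y >= c,  y >= 0.

So the dual LP is:
  minimize  12y1 + 8y2 + 21y3 + 31y4
  subject to:
    y1 + 4y3 + 2y4 >= 5
    y2 + y3 + y4 >= 3
    y1, y2, y3, y4 >= 0

Solving the primal: x* = (3.25, 8).
  primal value c^T x* = 40.25.
Solving the dual: y* = (0, 1.75, 1.25, 0).
  dual value b^T y* = 40.25.
Strong duality: c^T x* = b^T y*. Confirmed.

40.25
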